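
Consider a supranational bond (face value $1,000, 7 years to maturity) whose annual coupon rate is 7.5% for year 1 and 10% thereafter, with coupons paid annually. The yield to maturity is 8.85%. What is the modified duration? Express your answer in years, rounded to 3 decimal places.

5.055 years

Periodic yield y = 0.0885. First find Macaulay duration:
  t   CF        PV=CF/(1+0.0885)^t    t·PV
  1        75.00        68.9022        68.9022
  2       100.00        84.4001       168.8003
  3       100.00        77.5380       232.6141
  4       100.00        71.2338       284.9353
  5       100.00        65.4422       327.2110
  6       100.00        60.1214       360.7287
  7     1,100.00       607.5663     4,252.9639
  Σ                  1,035.2040     5,696.1553
P = 1,035.2040; Macaulay duration = 5,696.1553 / 1,035.2040 = 5.50245 years.
Modified duration = D_Mac / (1 + y) = 5.50245 / 1.0885 = 5.05507 years.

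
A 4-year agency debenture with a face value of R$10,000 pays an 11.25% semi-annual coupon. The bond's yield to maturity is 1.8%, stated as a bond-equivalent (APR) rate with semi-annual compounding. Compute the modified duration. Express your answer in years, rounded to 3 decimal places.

3.407 years

Periodic yield y = 0.009. First find Macaulay duration:
  t   CF        PV=CF/(1+0.009)^t    t·PV
  1       562.50       557.4827       557.4827
  2       562.50       552.5101     1,105.0201
  3       562.50       547.5818     1,642.7455
  4       562.50       542.6976     2,170.7902
  5       562.50       537.8568     2,689.2842
  6       562.50       533.0593     3,198.3558
  7       562.50       528.3046     3,698.1320
  8    10,562.50     9,831.8986    78,655.1890
  Σ                 13,631.3914    93,716.9995
P = 13,631.3914; Macaulay duration = 93,716.9995 / 13,631.3914 = 6.87509 half-year periods = 3.43754 years.
Modified duration = D_Mac / (1 + y) = 3.43754 / 1.009 = 3.40688 years.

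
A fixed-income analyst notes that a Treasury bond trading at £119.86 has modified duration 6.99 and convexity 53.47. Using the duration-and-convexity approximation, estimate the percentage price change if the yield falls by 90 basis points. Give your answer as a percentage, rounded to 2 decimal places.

+6.51%

Duration effect: -D_mod·Δy = -6.99 × (-0.009) = +0.062910
Convexity effect: ½·C·(Δy)² = 0.5 × 53.47 × (-0.009)² = +0.002165535
ΔP/P ≈ +0.062910 + 0.002165535 = +0.065075535
= +6.5075535%.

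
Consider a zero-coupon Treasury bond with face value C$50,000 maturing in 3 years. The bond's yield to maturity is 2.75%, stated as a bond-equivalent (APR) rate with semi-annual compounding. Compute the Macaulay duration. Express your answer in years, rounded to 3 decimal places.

A zero-coupon bond has a single cash flow at maturity, so its Macaulay duration equals its maturity: 3 years.
(Equivalently: 6 semi-annual periods ÷ 2 = 3 years.)

3.000 years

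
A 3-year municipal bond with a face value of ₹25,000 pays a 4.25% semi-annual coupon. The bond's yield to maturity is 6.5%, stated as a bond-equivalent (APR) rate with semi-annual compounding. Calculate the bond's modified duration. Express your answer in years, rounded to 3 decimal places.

Periodic yield y = 0.0325. First find Macaulay duration:
  t   CF        PV=CF/(1+0.0325)^t    t·PV
  1       531.25       514.5278       514.5278
  2       531.25       498.3321       996.6641
  3       531.25       482.6461     1,447.9382
  4       531.25       467.4538     1,869.8152
  5       531.25       452.7398     2,263.6988
  6    25,531.25    21,073.2596   126,439.5573
  Σ                 23,488.9591   133,532.2015
P = 23,488.9591; Macaulay duration = 133,532.2015 / 23,488.9591 = 5.68489 half-year periods = 2.84245 years.
Modified duration = D_Mac / (1 + y) = 2.84245 / 1.0325 = 2.75297 years.

2.753 years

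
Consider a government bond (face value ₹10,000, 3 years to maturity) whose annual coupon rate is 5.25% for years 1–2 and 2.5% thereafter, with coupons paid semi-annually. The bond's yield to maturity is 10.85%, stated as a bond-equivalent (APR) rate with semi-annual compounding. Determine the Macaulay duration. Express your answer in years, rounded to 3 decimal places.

2.798 years

Periodic yield y = 0.05425. Discount each cash flow and weight by its period:
  t   CF        PV=CF/(1+0.05425)^t    t·PV
  1       262.50       248.9922       248.9922
  2       262.50       236.1794       472.3589
  3       262.50       224.0260       672.0781
  4       262.50       212.4980       849.9920
  5       125.00        95.9825       479.9124
  6    10,125.00     7,374.5135    44,247.0809
  Σ                  8,392.1916    46,970.4145
Price P = Σ PV = 8,392.1916.
Macaulay duration = Σ(t·PV) / P = 46,970.4145 / 8,392.1916 = 5.59692 half-year periods.
In years: 5.59692 / 2 = 2.79846 years.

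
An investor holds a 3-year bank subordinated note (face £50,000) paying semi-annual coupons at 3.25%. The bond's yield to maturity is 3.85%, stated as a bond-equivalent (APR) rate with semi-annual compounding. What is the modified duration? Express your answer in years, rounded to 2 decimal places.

Periodic yield y = 0.01925. First find Macaulay duration:
  t   CF        PV=CF/(1+0.01925)^t    t·PV
  1       812.50       797.1548       797.1548
  2       812.50       782.0994     1,564.1987
  3       812.50       767.3283     2,301.9849
  4       812.50       752.8362     3,011.3448
  5       812.50       738.6178     3,693.0890
  6    50,812.50    45,319.6182   271,917.7090
  Σ                 49,157.6546   283,285.4812
P = 49,157.6546; Macaulay duration = 283,285.4812 / 49,157.6546 = 5.76279 half-year periods = 2.88140 years.
Modified duration = D_Mac / (1 + y) = 2.88140 / 1.01925 = 2.82698 years.

2.83 years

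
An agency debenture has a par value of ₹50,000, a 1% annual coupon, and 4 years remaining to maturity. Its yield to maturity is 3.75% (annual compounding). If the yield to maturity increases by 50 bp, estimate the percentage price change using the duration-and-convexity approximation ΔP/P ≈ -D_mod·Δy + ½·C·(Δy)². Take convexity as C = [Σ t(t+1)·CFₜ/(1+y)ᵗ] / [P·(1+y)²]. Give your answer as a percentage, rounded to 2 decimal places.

With y = 0.0375:
  t   CF        PV=CF/(1+0.0375)^t    t·PV        t(t+1)·PV
  1       500.00       481.9277       481.9277         963.8554
  2       500.00       464.5086       929.0173       2,787.0518
  3       500.00       447.7192     1,343.1575       5,372.6300
  4    50,500.00    43,585.1913   174,340.7652     871,703.8262
  Σ                 44,979.3468   177,094.8677     880,827.3634
P = 44,979.3468; D_Mac = 3.93725 yrs; D_mod = 3.79494 yrs; C = 18.19288.
Duration effect: -3.79494 × (+0.005) = -0.018975
Convexity effect: 0.5 × 18.19288 × (0.005)² = +0.0002274
ΔP/P ≈ -0.018975 + 0.0002274 = -0.018747 = -1.8747%.

-1.87%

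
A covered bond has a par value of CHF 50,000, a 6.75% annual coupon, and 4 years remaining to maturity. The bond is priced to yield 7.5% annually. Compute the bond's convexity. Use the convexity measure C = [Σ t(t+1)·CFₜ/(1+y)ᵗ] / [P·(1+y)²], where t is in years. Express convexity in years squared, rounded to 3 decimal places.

15.192

With y = 0.075:
  t   CF        PV=CF/(1+0.075)^t    t·PV        t(t+1)·PV
  1     3,375.00     3,139.5349     3,139.5349       6,279.0698
  2     3,375.00     2,920.4976     5,840.9951      17,522.9854
  3     3,375.00     2,716.7419     8,150.2258      32,600.9031
  4    53,375.00    39,967.2283   159,868.9131     799,344.5655
  Σ                 48,744.0026   176,999.6689     855,747.5238
P = 48,744.0026.
Convexity = Σ t(t+1)·PV / [P·(1+y)²] = 855,747.5238 / (48,744.0026 × 1.155625) = 15.19174.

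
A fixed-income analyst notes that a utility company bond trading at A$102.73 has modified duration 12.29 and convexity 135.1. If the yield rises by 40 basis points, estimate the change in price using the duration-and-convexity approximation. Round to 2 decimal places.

-A$4.94

Duration effect: -D_mod·Δy = -12.29 × (+0.004) = -0.049160
Convexity effect: ½·C·(Δy)² = 0.5 × 135.1 × (0.004)² = +0.0010808
ΔP/P ≈ -0.049160 + 0.0010808 = -0.0480792
ΔP ≈ 102.73 × (-0.0480792) = -4.939176216.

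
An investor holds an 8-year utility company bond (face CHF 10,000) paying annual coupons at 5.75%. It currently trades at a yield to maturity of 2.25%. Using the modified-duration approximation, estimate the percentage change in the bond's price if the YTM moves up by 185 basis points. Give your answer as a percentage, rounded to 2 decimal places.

-12.30%

Periodic yield y = 0.0225. Modified duration first:
  t   CF        PV=CF/(1+0.0225)^t    t·PV
  1       575.00       562.3472       562.3472
  2       575.00       549.9728     1,099.9456
  3       575.00       537.8707     1,613.6121
  4       575.00       526.0349     2,104.1397
  5       575.00       514.4596     2,572.2979
  6       575.00       503.1390     3,018.8337
  7       575.00       492.0674     3,444.4721
  8    10,575.00     8,850.6230    70,804.9841
  Σ                 12,536.5146    85,220.6324
P = 12,536.5146; D_Mac = 6.79779 yrs; D_mod = 6.79779/(1+0.0225) = 6.64821 yrs.
ΔP/P ≈ -D_mod · Δy = -6.64821 × (+0.0185) = -0.122992 = -12.2992%.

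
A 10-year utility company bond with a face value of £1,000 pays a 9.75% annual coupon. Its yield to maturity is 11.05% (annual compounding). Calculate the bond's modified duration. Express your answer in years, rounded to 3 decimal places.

Periodic yield y = 0.1105. First find Macaulay duration:
  t   CF        PV=CF/(1+0.1105)^t    t·PV
  1        97.50        87.7983        87.7983
  2        97.50        79.0619       158.1239
  3        97.50        71.1949       213.5847
  4        97.50        64.1107       256.4427
  5        97.50        57.7314       288.6568
  6        97.50        51.9868       311.9209
  7        97.50        46.8139       327.6972
  8        97.50        42.1557       337.2455
  9        97.50        37.9610       341.6489
  10    1,097.50       384.7857     3,847.8568
  Σ                    923.6002     6,170.9757
P = 923.6002; Macaulay duration = 6,170.9757 / 923.6002 = 6.68144 years.
Modified duration = D_Mac / (1 + y) = 6.68144 / 1.1105 = 6.01660 years.

6.017 years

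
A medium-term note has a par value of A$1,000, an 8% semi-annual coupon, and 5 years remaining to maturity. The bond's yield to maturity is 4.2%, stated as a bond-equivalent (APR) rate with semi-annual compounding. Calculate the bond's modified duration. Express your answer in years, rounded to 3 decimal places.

4.198 years

Periodic yield y = 0.021. First find Macaulay duration:
  t   CF        PV=CF/(1+0.021)^t    t·PV
  1        40.00        39.1773        39.1773
  2        40.00        38.3715        76.7430
  3        40.00        37.5822       112.7467
  4        40.00        36.8093       147.2370
  5        40.00        36.0522       180.2608
  6        40.00        35.3106       211.8638
  7        40.00        34.5844       242.0905
  8        40.00        33.8730       270.9842
  9        40.00        33.1763       298.5869
  10    1,040.00       844.8428     8,448.4282
  Σ                  1,169.7796    10,028.1186
P = 1,169.7796; Macaulay duration = 10,028.1186 / 1,169.7796 = 8.57266 half-year periods = 4.28633 years.
Modified duration = D_Mac / (1 + y) = 4.28633 / 1.021 = 4.19817 years.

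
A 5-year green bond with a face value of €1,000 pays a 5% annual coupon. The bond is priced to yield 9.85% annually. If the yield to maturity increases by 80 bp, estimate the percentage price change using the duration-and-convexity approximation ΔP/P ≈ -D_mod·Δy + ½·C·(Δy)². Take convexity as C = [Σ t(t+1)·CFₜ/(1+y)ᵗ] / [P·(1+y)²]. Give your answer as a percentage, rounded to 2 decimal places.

With y = 0.0985:
  t   CF        PV=CF/(1+0.0985)^t    t·PV        t(t+1)·PV
  1        50.00        45.5166        45.5166          91.0332
  2        50.00        41.4352        82.8705         248.6115
  3        50.00        37.7198       113.1595         452.6381
  4        50.00        34.3376       137.3503         686.7517
  5     1,050.00       656.4309     3,282.1543      19,692.9259
  Σ                    815.4401     3,661.0513      21,171.9604
P = 815.4401; D_Mac = 4.48966 yrs; D_mod = 4.08708 yrs; C = 21.51636.
Duration effect: -4.08708 × (+0.008) = -0.032697
Convexity effect: 0.5 × 21.51636 × (0.008)² = +0.0006885
ΔP/P ≈ -0.032697 + 0.0006885 = -0.032008 = -3.2008%.

-3.20%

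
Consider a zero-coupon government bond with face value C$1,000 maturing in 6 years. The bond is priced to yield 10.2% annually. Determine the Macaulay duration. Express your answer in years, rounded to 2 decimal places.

6.00 years

A zero-coupon bond has a single cash flow at maturity, so its Macaulay duration equals its maturity: 6 years.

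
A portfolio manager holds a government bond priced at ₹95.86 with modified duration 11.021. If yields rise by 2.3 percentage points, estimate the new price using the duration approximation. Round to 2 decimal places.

₹71.56

Duration approximation: ΔP/P ≈ -D_mod · Δy = -11.021 × (+0.023) = -0.253483.
New price ≈ 95.86 × (1 - 0.253483) = 71.56111962.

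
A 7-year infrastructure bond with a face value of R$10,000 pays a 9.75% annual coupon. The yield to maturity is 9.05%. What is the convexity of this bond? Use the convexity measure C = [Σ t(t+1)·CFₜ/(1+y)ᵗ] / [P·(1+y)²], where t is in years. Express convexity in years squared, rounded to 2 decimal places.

With y = 0.0905:
  t   CF        PV=CF/(1+0.0905)^t    t·PV        t(t+1)·PV
  1       975.00       894.0853       894.0853       1,788.1706
  2       975.00       819.8856     1,639.7713       4,919.3138
  3       975.00       751.8438     2,255.5313       9,022.1253
  4       975.00       689.4487     2,757.7947      13,788.9733
  5       975.00       632.2317     3,161.1585      18,966.9509
  6       975.00       579.7631     3,478.5788      24,350.0516
  7    10,975.00     5,984.4582    41,891.2076     335,129.6605
  Σ                 10,351.7164    56,078.1274     407,965.2460
P = 10,351.7164.
Convexity = Σ t(t+1)·PV / [P·(1+y)²] = 407,965.2460 / (10,351.7164 × 1.189190) = 33.14053.

33.14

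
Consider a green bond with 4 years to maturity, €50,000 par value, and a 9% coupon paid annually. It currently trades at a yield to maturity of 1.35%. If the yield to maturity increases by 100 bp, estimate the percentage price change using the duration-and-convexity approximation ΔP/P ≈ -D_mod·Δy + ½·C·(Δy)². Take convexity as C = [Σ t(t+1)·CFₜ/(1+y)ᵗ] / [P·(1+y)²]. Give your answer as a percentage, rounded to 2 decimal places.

-3.46%

With y = 0.0135:
  t   CF        PV=CF/(1+0.0135)^t    t·PV        t(t+1)·PV
  1     4,500.00     4,440.0592     4,440.0592       8,880.1184
  2     4,500.00     4,380.9168     8,761.8336      26,285.5009
  3     4,500.00     4,322.5622    12,967.6867      51,870.7468
  4    54,500.00    51,653.7065   206,614.8258   1,033,074.1292
  Σ                 64,797.2447   232,784.4054   1,120,110.4953
P = 64,797.2447; D_Mac = 3.59250 yrs; D_mod = 3.54465 yrs; C = 16.82894.
Duration effect: -3.54465 × (+0.01) = -0.035447
Convexity effect: 0.5 × 16.82894 × (0.01)² = +0.0008414
ΔP/P ≈ -0.035447 + 0.0008414 = -0.034605 = -3.4605%.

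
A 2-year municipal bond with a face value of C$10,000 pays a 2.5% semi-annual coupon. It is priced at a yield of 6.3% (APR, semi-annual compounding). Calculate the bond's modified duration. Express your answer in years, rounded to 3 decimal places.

1.902 years

Periodic yield y = 0.0315. First find Macaulay duration:
  t   CF        PV=CF/(1+0.0315)^t    t·PV
  1       125.00       121.1827       121.1827
  2       125.00       117.4821       234.9641
  3       125.00       113.8944       341.6832
  4    10,125.00     8,943.7181    35,774.8724
  Σ                  9,296.2773    36,472.7025
P = 9,296.2773; Macaulay duration = 36,472.7025 / 9,296.2773 = 3.92337 half-year periods = 1.96168 years.
Modified duration = D_Mac / (1 + y) = 1.96168 / 1.0315 = 1.90178 years.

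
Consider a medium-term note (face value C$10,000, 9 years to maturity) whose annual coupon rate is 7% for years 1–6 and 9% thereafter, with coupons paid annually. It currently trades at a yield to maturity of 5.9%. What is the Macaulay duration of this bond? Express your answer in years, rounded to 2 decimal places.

7.08 years

Periodic yield y = 0.059. Discount each cash flow and weight by its year:
  t   CF        PV=CF/(1+0.059)^t    t·PV
  1       700.00       661.0009       661.0009
  2       700.00       624.1746     1,248.3493
  3       700.00       589.4000     1,768.2001
  4       700.00       556.5628     2,226.2513
  5       700.00       525.5551     2,627.7754
  6       700.00       496.2749     2,977.6492
  7       900.00       602.5191     4,217.6334
  8       900.00       568.9510     4,551.6076
  9    10,900.00     6,506.7311    58,560.5796
  Σ                 11,131.1695    78,839.0469
Price P = Σ PV = 11,131.1695.
Macaulay duration = Σ(t·PV) / P = 78,839.0469 / 11,131.1695 = 7.08273 years.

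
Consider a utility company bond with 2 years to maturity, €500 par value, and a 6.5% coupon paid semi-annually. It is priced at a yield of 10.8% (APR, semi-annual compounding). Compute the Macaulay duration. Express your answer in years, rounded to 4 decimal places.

1.9033 years

Periodic yield y = 0.054. Discount each cash flow and weight by its period:
  t   CF        PV=CF/(1+0.054)^t    t·PV
  1        16.25        15.4175        15.4175
  2        16.25        14.6276        29.2551
  3        16.25        13.8781        41.6344
  4       516.25       418.3094     1,673.2376
  Σ                    462.2326     1,759.5446
Price P = Σ PV = 462.2326.
Macaulay duration = Σ(t·PV) / P = 1,759.5446 / 462.2326 = 3.80662 half-year periods.
In years: 3.80662 / 2 = 1.90331 years.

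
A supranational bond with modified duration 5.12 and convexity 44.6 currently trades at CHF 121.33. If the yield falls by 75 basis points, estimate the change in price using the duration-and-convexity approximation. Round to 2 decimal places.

+CHF 4.81

Duration effect: -D_mod·Δy = -5.12 × (-0.0075) = +0.038400
Convexity effect: ½·C·(Δy)² = 0.5 × 44.6 × (-0.0075)² = +0.001254375
ΔP/P ≈ +0.038400 + 0.001254375 = +0.039654375
ΔP ≈ 121.33 × (+0.039654375) = +4.81126531875.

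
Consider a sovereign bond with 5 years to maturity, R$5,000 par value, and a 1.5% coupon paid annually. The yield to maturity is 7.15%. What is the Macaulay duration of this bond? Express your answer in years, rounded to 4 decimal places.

Periodic yield y = 0.0715. Discount each cash flow and weight by its year:
  t   CF        PV=CF/(1+0.0715)^t    t·PV
  1        75.00        69.9953        69.9953
  2        75.00        65.3246       130.6492
  3        75.00        60.9656       182.8968
  4        75.00        56.8974       227.5897
  5     5,075.00     3,593.1485    17,965.7426
  Σ                  3,846.3315    18,576.8736
Price P = Σ PV = 3,846.3315.
Macaulay duration = Σ(t·PV) / P = 18,576.8736 / 3,846.3315 = 4.82976 years.

4.8298 years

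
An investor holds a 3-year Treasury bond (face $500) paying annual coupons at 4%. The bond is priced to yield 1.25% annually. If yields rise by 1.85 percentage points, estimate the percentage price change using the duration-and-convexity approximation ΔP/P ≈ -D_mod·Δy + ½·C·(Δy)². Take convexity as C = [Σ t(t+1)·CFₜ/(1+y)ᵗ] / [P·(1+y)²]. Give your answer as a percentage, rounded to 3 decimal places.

-5.091%

With y = 0.0125:
  t   CF        PV=CF/(1+0.0125)^t    t·PV        t(t+1)·PV
  1        20.00        19.7531        19.7531          39.5062
  2        20.00        19.5092        39.0184         117.0553
  3       520.00       500.9775     1,502.9326       6,011.7304
  Σ                    540.2398     1,561.7041       6,168.2919
P = 540.2398; D_Mac = 2.89076 yrs; D_mod = 2.85507 yrs; C = 11.13751.
Duration effect: -2.85507 × (+0.0185) = -0.052819
Convexity effect: 0.5 × 11.13751 × (0.0185)² = +0.0019059
ΔP/P ≈ -0.052819 + 0.0019059 = -0.050913 = -5.0913%.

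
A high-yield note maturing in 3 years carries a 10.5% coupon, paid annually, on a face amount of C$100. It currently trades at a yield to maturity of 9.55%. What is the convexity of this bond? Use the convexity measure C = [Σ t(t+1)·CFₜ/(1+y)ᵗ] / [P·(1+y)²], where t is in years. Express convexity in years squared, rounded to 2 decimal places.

With y = 0.0955:
  t   CF        PV=CF/(1+0.0955)^t    t·PV        t(t+1)·PV
  1        10.50         9.5847         9.5847          19.1693
  2        10.50         8.7491        17.4982          52.4947
  3       110.50        84.0476       252.1427       1,008.5708
  Σ                    102.3814       279.2256       1,080.2348
P = 102.3814.
Convexity = Σ t(t+1)·PV / [P·(1+y)²] = 1,080.2348 / (102.3814 × 1.200120) = 8.79169.

8.79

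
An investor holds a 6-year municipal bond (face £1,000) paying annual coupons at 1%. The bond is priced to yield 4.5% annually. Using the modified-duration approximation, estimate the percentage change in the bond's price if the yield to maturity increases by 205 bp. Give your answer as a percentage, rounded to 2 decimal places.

-11.45%

Periodic yield y = 0.045. Modified duration first:
  t   CF        PV=CF/(1+0.045)^t    t·PV
  1        10.00         9.5694         9.5694
  2        10.00         9.1573        18.3146
  3        10.00         8.7630        26.2889
  4        10.00         8.3856        33.5425
  5        10.00         8.0245        40.1226
  6     1,010.00       775.5747     4,653.4482
  Σ                    819.4745     4,781.2861
P = 819.4745; D_Mac = 5.83458 yrs; D_mod = 5.83458/(1+0.045) = 5.58333 yrs.
ΔP/P ≈ -D_mod · Δy = -5.58333 × (+0.0205) = -0.114458 = -11.4458%.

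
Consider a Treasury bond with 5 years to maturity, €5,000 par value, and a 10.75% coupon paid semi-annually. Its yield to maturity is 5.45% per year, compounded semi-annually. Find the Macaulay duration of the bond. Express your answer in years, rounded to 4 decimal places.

4.1070 years

Periodic yield y = 0.02725. Discount each cash flow and weight by its period:
  t   CF        PV=CF/(1+0.02725)^t    t·PV
  1       268.75       261.6208       261.6208
  2       268.75       254.6808       509.3616
  3       268.75       247.9248       743.7745
  4       268.75       241.3481       965.3924
  5       268.75       234.9458     1,174.7291
  6       268.75       228.7134     1,372.2803
  7       268.75       222.6463     1,558.5239
  8       268.75       216.7401     1,733.9208
  9       268.75       210.9906     1,898.9155
  10    5,268.75     4,026.6705    40,266.7050
  Σ                  6,146.2812    50,485.2238
Price P = Σ PV = 6,146.2812.
Macaulay duration = Σ(t·PV) / P = 50,485.2238 / 6,146.2812 = 8.21395 half-year periods.
In years: 8.21395 / 2 = 4.10697 years.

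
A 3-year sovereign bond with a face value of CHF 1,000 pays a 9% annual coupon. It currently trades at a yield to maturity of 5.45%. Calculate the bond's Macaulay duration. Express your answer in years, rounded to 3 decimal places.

2.770 years

Periodic yield y = 0.0545. Discount each cash flow and weight by its year:
  t   CF        PV=CF/(1+0.0545)^t    t·PV
  1        90.00        85.3485        85.3485
  2        90.00        80.9374       161.8748
  3     1,090.00       929.5799     2,788.7398
  Σ                  1,095.8659     3,035.9632
Price P = Σ PV = 1,095.8659.
Macaulay duration = Σ(t·PV) / P = 3,035.9632 / 1,095.8659 = 2.77038 years.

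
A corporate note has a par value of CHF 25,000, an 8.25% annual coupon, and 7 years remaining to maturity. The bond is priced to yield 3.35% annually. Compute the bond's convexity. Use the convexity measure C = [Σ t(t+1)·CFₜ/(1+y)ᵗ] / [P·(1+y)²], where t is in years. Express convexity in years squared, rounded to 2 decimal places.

40.32

With y = 0.0335:
  t   CF        PV=CF/(1+0.0335)^t    t·PV        t(t+1)·PV
  1     2,062.50     1,995.6459     1,995.6459       3,991.2917
  2     2,062.50     1,930.9587     3,861.9175      11,585.7525
  3     2,062.50     1,868.3684     5,605.1052      22,420.4208
  4     2,062.50     1,807.8069     7,231.2275      36,156.1375
  5     2,062.50     1,749.2084     8,746.0420      52,476.2518
  6     2,062.50     1,692.5093    10,155.0560      71,085.3919
  7    27,062.50    21,487.9283   150,415.4984   1,203,323.9869
  Σ                 32,532.4259   188,010.4924   1,401,039.2331
P = 32,532.4259.
Convexity = Σ t(t+1)·PV / [P·(1+y)²] = 1,401,039.2331 / (32,532.4259 × 1.068122) = 40.31929.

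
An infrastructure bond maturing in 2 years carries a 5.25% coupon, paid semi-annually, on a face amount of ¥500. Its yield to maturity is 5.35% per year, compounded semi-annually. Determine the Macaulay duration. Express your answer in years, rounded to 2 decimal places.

1.92 years

Periodic yield y = 0.02675. Discount each cash flow and weight by its period:
  t   CF        PV=CF/(1+0.02675)^t    t·PV
  1       13.125        12.7831        12.7831
  2       13.125        12.4500        24.9000
  3       13.125        12.1257        36.3770
  4      513.125       461.7047     1,846.8189
  Σ                    499.0635     1,920.8790
Price P = Σ PV = 499.0635.
Macaulay duration = Σ(t·PV) / P = 1,920.8790 / 499.0635 = 3.84897 half-year periods.
In years: 3.84897 / 2 = 1.92448 years.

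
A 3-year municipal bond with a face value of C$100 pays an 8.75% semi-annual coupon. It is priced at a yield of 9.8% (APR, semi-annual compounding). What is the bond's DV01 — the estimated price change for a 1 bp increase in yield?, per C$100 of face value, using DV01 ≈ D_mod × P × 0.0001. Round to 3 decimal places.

C$0.025

Periodic yield y = 0.049.
  t   CF        PV=CF/(1+0.049)^t    t·PV
  1        4.375         4.1706         4.1706
  2        4.375         3.9758         7.9516
  3        4.375         3.7901        11.3703
  4        4.375         3.6131        14.4523
  5        4.375         3.4443        17.2215
  6      104.375        78.3328       469.9967
  Σ                     97.3267       525.1631
P = 97.3267; D_Mac = 5.39588 half-year periods = 2.69794 yrs; D_mod = 2.57192 yrs.
DV01 ≈ 2.57192 × 97.3267 × 0.0001 = 0.025032.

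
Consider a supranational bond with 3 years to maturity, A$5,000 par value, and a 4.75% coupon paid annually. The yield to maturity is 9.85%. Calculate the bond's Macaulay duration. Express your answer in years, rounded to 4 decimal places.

Periodic yield y = 0.0985. Discount each cash flow and weight by its year:
  t   CF        PV=CF/(1+0.0985)^t    t·PV
  1       237.50       216.2039       216.2039
  2       237.50       196.8174       393.6348
  3     5,237.50     3,951.1530    11,853.4591
  Σ                  4,364.1744    12,463.2979
Price P = Σ PV = 4,364.1744.
Macaulay duration = Σ(t·PV) / P = 12,463.2979 / 4,364.1744 = 2.85582 years.

2.8558 years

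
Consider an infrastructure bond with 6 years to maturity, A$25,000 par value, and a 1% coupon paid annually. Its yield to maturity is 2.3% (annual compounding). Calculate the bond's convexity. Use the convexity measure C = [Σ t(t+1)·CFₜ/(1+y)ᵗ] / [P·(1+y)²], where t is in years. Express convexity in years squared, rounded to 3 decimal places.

38.770

With y = 0.023:
  t   CF        PV=CF/(1+0.023)^t    t·PV        t(t+1)·PV
  1       250.00       244.3793       244.3793         488.7586
  2       250.00       238.8849       477.7698       1,433.3095
  3       250.00       233.5141       700.5423       2,802.1692
  4       250.00       228.2640       913.0561       4,565.2805
  5       250.00       223.1320     1,115.6600       6,693.9597
  6    25,250.00    22,029.6491   132,177.8948     925,245.2636
  Σ                 23,197.8234   135,629.3023     941,228.7411
P = 23,197.8234.
Convexity = Σ t(t+1)·PV / [P·(1+y)²] = 941,228.7411 / (23,197.8234 × 1.046529) = 38.77008.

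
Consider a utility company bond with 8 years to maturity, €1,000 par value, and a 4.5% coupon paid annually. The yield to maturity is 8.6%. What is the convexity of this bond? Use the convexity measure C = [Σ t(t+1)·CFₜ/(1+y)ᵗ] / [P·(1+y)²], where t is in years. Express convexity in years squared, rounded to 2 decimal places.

With y = 0.086:
  t   CF        PV=CF/(1+0.086)^t    t·PV        t(t+1)·PV
  1        45.00        41.4365        41.4365          82.8729
  2        45.00        38.1551        76.3102         228.9307
  3        45.00        35.1336       105.4009         421.6036
  4        45.00        32.3514       129.4056         647.0282
  5        45.00        29.7895       148.9476         893.6854
  6        45.00        27.4305       164.5829       1,152.0806
  7        45.00        25.2583       176.8079       1,414.4636
  8     1,045.00       540.1044     4,320.8349      38,887.5144
  Σ                    769.6593     5,163.7266      43,728.1793
P = 769.6593.
Convexity = Σ t(t+1)·PV / [P·(1+y)²] = 43,728.1793 / (769.6593 × 1.179396) = 48.17295.

48.17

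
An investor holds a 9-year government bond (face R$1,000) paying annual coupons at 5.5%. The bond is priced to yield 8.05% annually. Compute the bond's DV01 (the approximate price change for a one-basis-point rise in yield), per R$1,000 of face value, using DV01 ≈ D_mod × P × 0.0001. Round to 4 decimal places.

R$0.5574

Periodic yield y = 0.0805.
  t   CF        PV=CF/(1+0.0805)^t    t·PV
  1        55.00        50.9024        50.9024
  2        55.00        47.1100        94.2200
  3        55.00        43.6002       130.8006
  4        55.00        40.3519       161.4075
  5        55.00        37.3455       186.7277
  6        55.00        34.5632       207.3793
  7        55.00        31.9882       223.9171
  8        55.00        29.6050       236.8397
  9     1,055.00       525.5687     4,730.1186
  Σ                    841.0350     6,022.3128
P = 841.0350; D_Mac = 7.16060 yrs; D_mod = 6.62711 yrs.
DV01 ≈ 6.62711 × 841.0350 × 0.0001 = 0.557364.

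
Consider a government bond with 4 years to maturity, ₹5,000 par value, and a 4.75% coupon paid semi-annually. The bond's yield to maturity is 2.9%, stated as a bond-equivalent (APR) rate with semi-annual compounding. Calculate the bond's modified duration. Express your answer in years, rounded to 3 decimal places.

Periodic yield y = 0.0145. First find Macaulay duration:
  t   CF        PV=CF/(1+0.0145)^t    t·PV
  1       118.75       117.0527       117.0527
  2       118.75       115.3797       230.7595
  3       118.75       113.7306       341.1919
  4       118.75       112.1051       448.4204
  5       118.75       110.5028       552.5141
  6       118.75       108.9234       653.5406
  7       118.75       107.3666       751.5663
  8     5,118.75     4,561.9184    36,495.3468
  Σ                  5,346.9794    39,590.3923
P = 5,346.9794; Macaulay duration = 39,590.3923 / 5,346.9794 = 7.40425 half-year periods = 3.70213 years.
Modified duration = D_Mac / (1 + y) = 3.70213 / 1.0145 = 3.64921 years.

3.649 years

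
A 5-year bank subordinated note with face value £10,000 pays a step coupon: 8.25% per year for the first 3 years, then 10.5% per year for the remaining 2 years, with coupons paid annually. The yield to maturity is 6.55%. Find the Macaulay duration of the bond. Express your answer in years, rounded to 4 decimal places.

Periodic yield y = 0.0655. Discount each cash flow and weight by its year:
  t   CF        PV=CF/(1+0.0655)^t    t·PV
  1       825.00       774.2844       774.2844
  2       825.00       726.6864     1,453.3728
  3       825.00       682.0145     2,046.0434
  4     1,050.00       814.6583     3,258.6332
  5    11,050.00     8,046.2775    40,231.3876
  Σ                 11,043.9211    47,763.7214
Price P = Σ PV = 11,043.9211.
Macaulay duration = Σ(t·PV) / P = 47,763.7214 / 11,043.9211 = 4.32489 years.

4.3249 years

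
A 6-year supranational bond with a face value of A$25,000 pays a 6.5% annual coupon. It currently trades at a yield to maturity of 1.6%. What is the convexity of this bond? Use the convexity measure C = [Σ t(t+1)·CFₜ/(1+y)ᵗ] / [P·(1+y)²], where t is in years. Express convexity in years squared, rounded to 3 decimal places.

34.058

With y = 0.016:
  t   CF        PV=CF/(1+0.016)^t    t·PV        t(t+1)·PV
  1     1,625.00     1,599.4094     1,599.4094       3,198.8189
  2     1,625.00     1,574.2219     3,148.4438       9,445.3314
  3     1,625.00     1,549.4310     4,648.2930      18,593.1720
  4     1,625.00     1,525.0305     6,100.1221      30,500.6103
  5     1,625.00     1,501.0143     7,505.0714      45,030.4286
  6    26,625.00    24,206.2419   145,237.4513   1,016,662.1592
  Σ                 31,955.3490   168,238.7911   1,123,430.5204
P = 31,955.3490.
Convexity = Σ t(t+1)·PV / [P·(1+y)²] = 1,123,430.5204 / (31,955.3490 × 1.032256) = 34.05769.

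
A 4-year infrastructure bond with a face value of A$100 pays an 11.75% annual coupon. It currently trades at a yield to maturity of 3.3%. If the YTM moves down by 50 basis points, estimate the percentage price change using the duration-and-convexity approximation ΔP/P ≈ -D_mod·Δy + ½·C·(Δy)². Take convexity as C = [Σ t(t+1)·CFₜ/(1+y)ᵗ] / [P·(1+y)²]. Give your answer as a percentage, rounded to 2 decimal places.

With y = 0.033:
  t   CF        PV=CF/(1+0.033)^t    t·PV        t(t+1)·PV
  1        11.75        11.3746        11.3746          22.7493
  2        11.75        11.0113        22.0225          66.0676
  3        11.75        10.6595        31.9785         127.9140
  4       111.75        98.1400       392.5602       1,962.8009
  Σ                    131.1854       457.9358       2,179.5318
P = 131.1854; D_Mac = 3.49075 yrs; D_mod = 3.37924 yrs; C = 15.56958.
Duration effect: -3.37924 × (-0.005) = +0.016896
Convexity effect: 0.5 × 15.56958 × (-0.005)² = +0.0001946
ΔP/P ≈ +0.016896 + 0.0001946 = +0.017091 = +1.7091%.

+1.71%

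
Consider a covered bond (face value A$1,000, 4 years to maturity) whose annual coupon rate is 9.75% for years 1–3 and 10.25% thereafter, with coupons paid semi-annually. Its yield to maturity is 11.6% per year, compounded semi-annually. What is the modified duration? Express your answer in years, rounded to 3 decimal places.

Periodic yield y = 0.058. First find Macaulay duration:
  t   CF        PV=CF/(1+0.058)^t    t·PV
  1        48.75        46.0775        46.0775
  2        48.75        43.5515        87.1030
  3        48.75        41.1640       123.4920
  4        48.75        38.9074       155.6295
  5        48.75        36.7745       183.8723
  6        48.75        34.7585       208.5508
  7        51.25        34.5378       241.7643
  8     1,051.25       669.6081     5,356.8644
  Σ                    945.3791     6,403.3539
P = 945.3791; Macaulay duration = 6,403.3539 / 945.3791 = 6.77332 half-year periods = 3.38666 years.
Modified duration = D_Mac / (1 + y) = 3.38666 / 1.058 = 3.20100 years.

3.201 years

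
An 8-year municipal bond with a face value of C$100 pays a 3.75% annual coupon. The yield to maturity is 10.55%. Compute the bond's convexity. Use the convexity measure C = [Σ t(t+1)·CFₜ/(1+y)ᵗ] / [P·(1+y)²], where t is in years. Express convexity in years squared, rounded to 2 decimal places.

With y = 0.1055:
  t   CF        PV=CF/(1+0.1055)^t    t·PV        t(t+1)·PV
  1         3.75         3.3921         3.3921           6.7843
  2         3.75         3.0684         6.1368          18.4105
  3         3.75         2.7756         8.3268          33.3071
  4         3.75         2.5107        10.0428          50.2142
  5         3.75         2.2711        11.3555          68.1332
  6         3.75         2.0544        12.3262          86.2836
  7         3.75         1.8583        13.0082         104.0658
  8       103.75        46.5070       372.0558       3,348.5025
  Σ                     64.4376       436.6444       3,715.7010
P = 64.4376.
Convexity = Σ t(t+1)·PV / [P·(1+y)²] = 3,715.7010 / (64.4376 × 1.222130) = 47.18281.

47.18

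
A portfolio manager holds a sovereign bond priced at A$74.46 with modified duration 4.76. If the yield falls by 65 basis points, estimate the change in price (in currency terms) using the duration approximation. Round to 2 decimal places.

+A$2.30

Duration approximation: ΔP/P ≈ -D_mod · Δy = -4.76 × (-0.0065) = +0.030940.
ΔP ≈ 74.46 × (+0.030940) = +2.3037924.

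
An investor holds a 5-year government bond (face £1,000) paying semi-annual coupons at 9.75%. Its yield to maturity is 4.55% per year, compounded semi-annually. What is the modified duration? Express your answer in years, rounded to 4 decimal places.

4.0850 years

Periodic yield y = 0.02275. First find Macaulay duration:
  t   CF        PV=CF/(1+0.02275)^t    t·PV
  1        48.75        47.6656        47.6656
  2        48.75        46.6053        93.2107
  3        48.75        45.5686       136.7059
  4        48.75        44.5550       178.2201
  5        48.75        43.5639       217.8197
  6        48.75        42.5949       255.5695
  7        48.75        41.6474       291.5320
  8        48.75        40.7210       325.7682
  9        48.75        39.8152       358.3371
  10    1,048.75       837.4851     8,374.8511
  Σ                  1,230.2223    10,279.6798
P = 1,230.2223; Macaulay duration = 10,279.6798 / 1,230.2223 = 8.35595 half-year periods = 4.17798 years.
Modified duration = D_Mac / (1 + y) = 4.17798 / 1.02275 = 4.08504 years.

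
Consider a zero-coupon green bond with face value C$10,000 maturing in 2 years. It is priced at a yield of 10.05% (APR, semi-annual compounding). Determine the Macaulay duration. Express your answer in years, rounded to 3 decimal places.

2.000 years

A zero-coupon bond has a single cash flow at maturity, so its Macaulay duration equals its maturity: 2 years.
(Equivalently: 4 semi-annual periods ÷ 2 = 2 years.)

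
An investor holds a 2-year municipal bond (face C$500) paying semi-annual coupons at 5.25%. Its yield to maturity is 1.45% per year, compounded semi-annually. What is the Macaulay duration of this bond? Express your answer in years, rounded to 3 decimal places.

Periodic yield y = 0.00725. Discount each cash flow and weight by its period:
  t   CF        PV=CF/(1+0.00725)^t    t·PV
  1       13.125        13.0305        13.0305
  2       13.125        12.9367        25.8735
  3       13.125        12.8436        38.5309
  4      513.125       498.5102     1,994.0409
  Σ                    537.3211     2,071.4758
Price P = Σ PV = 537.3211.
Macaulay duration = Σ(t·PV) / P = 2,071.4758 / 537.3211 = 3.85519 half-year periods.
In years: 3.85519 / 2 = 1.92760 years.

1.928 years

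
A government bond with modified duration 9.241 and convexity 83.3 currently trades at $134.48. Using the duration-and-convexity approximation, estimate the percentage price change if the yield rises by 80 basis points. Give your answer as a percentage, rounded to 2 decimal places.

-7.13%

Duration effect: -D_mod·Δy = -9.241 × (+0.008) = -0.073928
Convexity effect: ½·C·(Δy)² = 0.5 × 83.3 × (0.008)² = +0.0026656
ΔP/P ≈ -0.073928 + 0.0026656 = -0.0712624
= -7.12624%.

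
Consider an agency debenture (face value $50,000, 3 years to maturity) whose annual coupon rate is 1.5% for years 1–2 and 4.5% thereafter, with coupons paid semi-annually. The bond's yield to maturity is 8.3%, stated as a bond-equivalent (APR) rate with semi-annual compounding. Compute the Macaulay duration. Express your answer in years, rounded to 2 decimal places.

2.93 years

Periodic yield y = 0.0415. Discount each cash flow and weight by its period:
  t   CF        PV=CF/(1+0.0415)^t    t·PV
  1       375.00       360.0576       360.0576
  2       375.00       345.7106       691.4212
  3       375.00       331.9353       995.8059
  4       375.00       318.7089     1,274.8355
  5     1,125.00       918.0285     4,590.1424
  6    51,125.00    40,056.9313   240,341.5876
  Σ                 42,331.3722   248,253.8503
Price P = Σ PV = 42,331.3722.
Macaulay duration = Σ(t·PV) / P = 248,253.8503 / 42,331.3722 = 5.86454 half-year periods.
In years: 5.86454 / 2 = 2.93227 years.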